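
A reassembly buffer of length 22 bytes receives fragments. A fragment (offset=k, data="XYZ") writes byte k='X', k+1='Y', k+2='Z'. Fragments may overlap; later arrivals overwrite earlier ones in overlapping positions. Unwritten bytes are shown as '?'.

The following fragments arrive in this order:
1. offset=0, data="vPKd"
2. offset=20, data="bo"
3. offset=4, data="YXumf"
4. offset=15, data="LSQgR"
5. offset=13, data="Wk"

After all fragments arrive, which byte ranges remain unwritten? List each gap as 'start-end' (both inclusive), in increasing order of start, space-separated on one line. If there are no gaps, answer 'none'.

Answer: 9-12

Derivation:
Fragment 1: offset=0 len=4
Fragment 2: offset=20 len=2
Fragment 3: offset=4 len=5
Fragment 4: offset=15 len=5
Fragment 5: offset=13 len=2
Gaps: 9-12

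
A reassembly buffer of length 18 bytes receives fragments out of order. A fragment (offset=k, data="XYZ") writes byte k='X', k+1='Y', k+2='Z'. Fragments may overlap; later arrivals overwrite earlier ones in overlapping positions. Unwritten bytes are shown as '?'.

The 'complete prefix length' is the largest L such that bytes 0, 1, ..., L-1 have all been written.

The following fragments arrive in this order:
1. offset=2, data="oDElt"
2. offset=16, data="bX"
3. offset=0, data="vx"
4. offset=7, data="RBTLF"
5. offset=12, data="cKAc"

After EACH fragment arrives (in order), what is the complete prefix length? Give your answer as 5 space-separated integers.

Answer: 0 0 7 12 18

Derivation:
Fragment 1: offset=2 data="oDElt" -> buffer=??oDElt??????????? -> prefix_len=0
Fragment 2: offset=16 data="bX" -> buffer=??oDElt?????????bX -> prefix_len=0
Fragment 3: offset=0 data="vx" -> buffer=vxoDElt?????????bX -> prefix_len=7
Fragment 4: offset=7 data="RBTLF" -> buffer=vxoDEltRBTLF????bX -> prefix_len=12
Fragment 5: offset=12 data="cKAc" -> buffer=vxoDEltRBTLFcKAcbX -> prefix_len=18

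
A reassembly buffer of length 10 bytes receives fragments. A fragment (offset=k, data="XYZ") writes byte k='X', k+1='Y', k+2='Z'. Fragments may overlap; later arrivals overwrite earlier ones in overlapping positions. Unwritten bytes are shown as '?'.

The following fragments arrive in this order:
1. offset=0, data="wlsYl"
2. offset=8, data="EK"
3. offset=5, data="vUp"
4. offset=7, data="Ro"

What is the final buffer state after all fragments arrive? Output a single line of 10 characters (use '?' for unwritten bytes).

Fragment 1: offset=0 data="wlsYl" -> buffer=wlsYl?????
Fragment 2: offset=8 data="EK" -> buffer=wlsYl???EK
Fragment 3: offset=5 data="vUp" -> buffer=wlsYlvUpEK
Fragment 4: offset=7 data="Ro" -> buffer=wlsYlvURoK

Answer: wlsYlvURoK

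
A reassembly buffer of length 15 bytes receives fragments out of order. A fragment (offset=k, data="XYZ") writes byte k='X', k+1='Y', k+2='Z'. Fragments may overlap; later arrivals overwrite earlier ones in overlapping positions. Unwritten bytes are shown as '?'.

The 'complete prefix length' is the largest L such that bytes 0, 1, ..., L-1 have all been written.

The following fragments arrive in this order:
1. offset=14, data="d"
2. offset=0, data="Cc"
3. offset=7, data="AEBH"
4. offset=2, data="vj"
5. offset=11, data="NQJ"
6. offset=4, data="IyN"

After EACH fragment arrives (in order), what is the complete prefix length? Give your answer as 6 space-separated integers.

Fragment 1: offset=14 data="d" -> buffer=??????????????d -> prefix_len=0
Fragment 2: offset=0 data="Cc" -> buffer=Cc????????????d -> prefix_len=2
Fragment 3: offset=7 data="AEBH" -> buffer=Cc?????AEBH???d -> prefix_len=2
Fragment 4: offset=2 data="vj" -> buffer=Ccvj???AEBH???d -> prefix_len=4
Fragment 5: offset=11 data="NQJ" -> buffer=Ccvj???AEBHNQJd -> prefix_len=4
Fragment 6: offset=4 data="IyN" -> buffer=CcvjIyNAEBHNQJd -> prefix_len=15

Answer: 0 2 2 4 4 15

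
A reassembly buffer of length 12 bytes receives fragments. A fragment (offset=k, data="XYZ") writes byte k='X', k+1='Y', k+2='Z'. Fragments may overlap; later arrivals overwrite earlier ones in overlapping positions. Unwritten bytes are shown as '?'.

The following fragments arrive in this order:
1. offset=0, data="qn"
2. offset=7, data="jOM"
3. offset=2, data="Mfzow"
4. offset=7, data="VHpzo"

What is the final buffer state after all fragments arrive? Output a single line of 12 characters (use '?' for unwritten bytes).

Answer: qnMfzowVHpzo

Derivation:
Fragment 1: offset=0 data="qn" -> buffer=qn??????????
Fragment 2: offset=7 data="jOM" -> buffer=qn?????jOM??
Fragment 3: offset=2 data="Mfzow" -> buffer=qnMfzowjOM??
Fragment 4: offset=7 data="VHpzo" -> buffer=qnMfzowVHpzo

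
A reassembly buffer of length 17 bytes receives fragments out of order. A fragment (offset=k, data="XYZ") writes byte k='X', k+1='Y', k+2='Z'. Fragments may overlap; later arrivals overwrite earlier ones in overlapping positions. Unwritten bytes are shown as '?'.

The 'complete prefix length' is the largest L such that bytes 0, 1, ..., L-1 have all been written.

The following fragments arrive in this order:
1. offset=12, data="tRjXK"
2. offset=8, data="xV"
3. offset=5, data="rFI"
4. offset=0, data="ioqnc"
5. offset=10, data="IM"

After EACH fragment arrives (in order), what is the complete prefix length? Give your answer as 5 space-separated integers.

Answer: 0 0 0 10 17

Derivation:
Fragment 1: offset=12 data="tRjXK" -> buffer=????????????tRjXK -> prefix_len=0
Fragment 2: offset=8 data="xV" -> buffer=????????xV??tRjXK -> prefix_len=0
Fragment 3: offset=5 data="rFI" -> buffer=?????rFIxV??tRjXK -> prefix_len=0
Fragment 4: offset=0 data="ioqnc" -> buffer=ioqncrFIxV??tRjXK -> prefix_len=10
Fragment 5: offset=10 data="IM" -> buffer=ioqncrFIxVIMtRjXK -> prefix_len=17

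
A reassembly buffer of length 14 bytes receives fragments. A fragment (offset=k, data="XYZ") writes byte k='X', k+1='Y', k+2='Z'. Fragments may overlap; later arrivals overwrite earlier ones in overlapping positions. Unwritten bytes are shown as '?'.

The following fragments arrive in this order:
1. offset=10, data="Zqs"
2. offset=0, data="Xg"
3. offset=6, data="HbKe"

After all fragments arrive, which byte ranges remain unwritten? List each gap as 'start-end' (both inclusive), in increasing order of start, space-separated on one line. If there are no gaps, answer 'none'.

Fragment 1: offset=10 len=3
Fragment 2: offset=0 len=2
Fragment 3: offset=6 len=4
Gaps: 2-5 13-13

Answer: 2-5 13-13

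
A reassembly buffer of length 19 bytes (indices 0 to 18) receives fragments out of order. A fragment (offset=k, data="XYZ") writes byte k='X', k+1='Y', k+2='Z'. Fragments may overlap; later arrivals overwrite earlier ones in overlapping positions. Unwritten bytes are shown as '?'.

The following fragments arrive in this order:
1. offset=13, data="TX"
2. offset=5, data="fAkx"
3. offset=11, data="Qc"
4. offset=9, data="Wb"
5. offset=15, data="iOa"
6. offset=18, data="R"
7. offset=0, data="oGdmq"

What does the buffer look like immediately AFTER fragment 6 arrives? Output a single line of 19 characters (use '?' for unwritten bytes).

Answer: ?????fAkxWbQcTXiOaR

Derivation:
Fragment 1: offset=13 data="TX" -> buffer=?????????????TX????
Fragment 2: offset=5 data="fAkx" -> buffer=?????fAkx????TX????
Fragment 3: offset=11 data="Qc" -> buffer=?????fAkx??QcTX????
Fragment 4: offset=9 data="Wb" -> buffer=?????fAkxWbQcTX????
Fragment 5: offset=15 data="iOa" -> buffer=?????fAkxWbQcTXiOa?
Fragment 6: offset=18 data="R" -> buffer=?????fAkxWbQcTXiOaR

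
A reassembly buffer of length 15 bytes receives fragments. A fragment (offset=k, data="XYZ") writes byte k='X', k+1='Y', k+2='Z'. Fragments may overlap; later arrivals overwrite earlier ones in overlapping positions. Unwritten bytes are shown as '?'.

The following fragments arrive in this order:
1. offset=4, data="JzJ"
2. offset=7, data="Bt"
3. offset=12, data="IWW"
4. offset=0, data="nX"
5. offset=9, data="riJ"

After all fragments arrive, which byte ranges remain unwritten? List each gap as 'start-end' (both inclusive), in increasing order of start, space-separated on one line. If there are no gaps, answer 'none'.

Fragment 1: offset=4 len=3
Fragment 2: offset=7 len=2
Fragment 3: offset=12 len=3
Fragment 4: offset=0 len=2
Fragment 5: offset=9 len=3
Gaps: 2-3

Answer: 2-3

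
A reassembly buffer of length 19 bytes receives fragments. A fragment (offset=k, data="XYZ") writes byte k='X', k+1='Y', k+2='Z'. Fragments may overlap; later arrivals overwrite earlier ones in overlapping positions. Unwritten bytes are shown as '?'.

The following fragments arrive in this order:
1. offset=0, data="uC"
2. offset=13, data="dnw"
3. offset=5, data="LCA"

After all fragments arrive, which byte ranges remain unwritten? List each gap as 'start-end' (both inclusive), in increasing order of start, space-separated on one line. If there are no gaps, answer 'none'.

Fragment 1: offset=0 len=2
Fragment 2: offset=13 len=3
Fragment 3: offset=5 len=3
Gaps: 2-4 8-12 16-18

Answer: 2-4 8-12 16-18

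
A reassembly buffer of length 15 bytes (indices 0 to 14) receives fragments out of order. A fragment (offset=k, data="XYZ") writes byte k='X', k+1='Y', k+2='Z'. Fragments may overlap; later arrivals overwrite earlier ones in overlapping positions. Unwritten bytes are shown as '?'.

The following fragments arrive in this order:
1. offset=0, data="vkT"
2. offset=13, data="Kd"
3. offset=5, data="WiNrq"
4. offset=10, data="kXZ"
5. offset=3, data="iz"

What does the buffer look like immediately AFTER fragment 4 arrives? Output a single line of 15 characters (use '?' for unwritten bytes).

Answer: vkT??WiNrqkXZKd

Derivation:
Fragment 1: offset=0 data="vkT" -> buffer=vkT????????????
Fragment 2: offset=13 data="Kd" -> buffer=vkT??????????Kd
Fragment 3: offset=5 data="WiNrq" -> buffer=vkT??WiNrq???Kd
Fragment 4: offset=10 data="kXZ" -> buffer=vkT??WiNrqkXZKd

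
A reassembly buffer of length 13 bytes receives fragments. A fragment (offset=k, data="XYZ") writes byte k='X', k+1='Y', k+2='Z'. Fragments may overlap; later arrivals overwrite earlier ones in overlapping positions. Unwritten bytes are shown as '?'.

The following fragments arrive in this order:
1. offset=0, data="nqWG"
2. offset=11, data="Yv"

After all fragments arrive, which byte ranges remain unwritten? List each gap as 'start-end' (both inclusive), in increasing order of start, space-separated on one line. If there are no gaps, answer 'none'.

Fragment 1: offset=0 len=4
Fragment 2: offset=11 len=2
Gaps: 4-10

Answer: 4-10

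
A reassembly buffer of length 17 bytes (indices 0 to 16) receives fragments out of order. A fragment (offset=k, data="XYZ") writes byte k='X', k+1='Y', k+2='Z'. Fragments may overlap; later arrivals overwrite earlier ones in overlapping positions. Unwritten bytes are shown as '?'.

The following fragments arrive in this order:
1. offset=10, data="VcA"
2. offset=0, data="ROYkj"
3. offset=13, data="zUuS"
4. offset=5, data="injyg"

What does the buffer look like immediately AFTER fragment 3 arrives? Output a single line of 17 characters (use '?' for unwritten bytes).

Answer: ROYkj?????VcAzUuS

Derivation:
Fragment 1: offset=10 data="VcA" -> buffer=??????????VcA????
Fragment 2: offset=0 data="ROYkj" -> buffer=ROYkj?????VcA????
Fragment 3: offset=13 data="zUuS" -> buffer=ROYkj?????VcAzUuS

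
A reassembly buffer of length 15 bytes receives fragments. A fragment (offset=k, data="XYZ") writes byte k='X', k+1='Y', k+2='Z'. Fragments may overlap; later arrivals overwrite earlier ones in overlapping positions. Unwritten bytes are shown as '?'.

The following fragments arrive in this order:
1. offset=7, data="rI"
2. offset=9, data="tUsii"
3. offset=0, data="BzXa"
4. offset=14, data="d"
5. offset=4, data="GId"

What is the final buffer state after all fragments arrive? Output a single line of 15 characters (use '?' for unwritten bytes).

Answer: BzXaGIdrItUsiid

Derivation:
Fragment 1: offset=7 data="rI" -> buffer=???????rI??????
Fragment 2: offset=9 data="tUsii" -> buffer=???????rItUsii?
Fragment 3: offset=0 data="BzXa" -> buffer=BzXa???rItUsii?
Fragment 4: offset=14 data="d" -> buffer=BzXa???rItUsiid
Fragment 5: offset=4 data="GId" -> buffer=BzXaGIdrItUsiid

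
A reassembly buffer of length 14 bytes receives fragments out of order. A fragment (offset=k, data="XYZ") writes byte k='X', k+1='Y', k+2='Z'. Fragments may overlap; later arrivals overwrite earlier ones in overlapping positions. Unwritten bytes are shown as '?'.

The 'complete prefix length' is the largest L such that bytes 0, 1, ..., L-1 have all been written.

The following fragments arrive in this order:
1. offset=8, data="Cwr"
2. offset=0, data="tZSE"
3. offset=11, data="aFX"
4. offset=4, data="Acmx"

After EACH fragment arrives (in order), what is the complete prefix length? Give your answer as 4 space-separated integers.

Fragment 1: offset=8 data="Cwr" -> buffer=????????Cwr??? -> prefix_len=0
Fragment 2: offset=0 data="tZSE" -> buffer=tZSE????Cwr??? -> prefix_len=4
Fragment 3: offset=11 data="aFX" -> buffer=tZSE????CwraFX -> prefix_len=4
Fragment 4: offset=4 data="Acmx" -> buffer=tZSEAcmxCwraFX -> prefix_len=14

Answer: 0 4 4 14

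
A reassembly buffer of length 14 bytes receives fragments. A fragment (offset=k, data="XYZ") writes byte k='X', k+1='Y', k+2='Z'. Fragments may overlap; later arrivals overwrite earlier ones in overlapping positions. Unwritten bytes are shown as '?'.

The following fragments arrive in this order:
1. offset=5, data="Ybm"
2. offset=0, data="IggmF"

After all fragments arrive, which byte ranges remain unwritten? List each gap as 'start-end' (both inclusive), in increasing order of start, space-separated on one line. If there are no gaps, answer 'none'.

Answer: 8-13

Derivation:
Fragment 1: offset=5 len=3
Fragment 2: offset=0 len=5
Gaps: 8-13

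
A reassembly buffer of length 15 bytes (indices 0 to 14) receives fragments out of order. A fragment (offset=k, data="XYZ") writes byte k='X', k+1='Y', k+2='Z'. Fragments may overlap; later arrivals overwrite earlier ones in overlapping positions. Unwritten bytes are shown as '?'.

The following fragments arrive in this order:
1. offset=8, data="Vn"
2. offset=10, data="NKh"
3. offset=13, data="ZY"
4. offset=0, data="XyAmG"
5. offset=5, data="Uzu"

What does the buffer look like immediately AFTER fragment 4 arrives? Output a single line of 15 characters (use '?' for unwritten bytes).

Answer: XyAmG???VnNKhZY

Derivation:
Fragment 1: offset=8 data="Vn" -> buffer=????????Vn?????
Fragment 2: offset=10 data="NKh" -> buffer=????????VnNKh??
Fragment 3: offset=13 data="ZY" -> buffer=????????VnNKhZY
Fragment 4: offset=0 data="XyAmG" -> buffer=XyAmG???VnNKhZY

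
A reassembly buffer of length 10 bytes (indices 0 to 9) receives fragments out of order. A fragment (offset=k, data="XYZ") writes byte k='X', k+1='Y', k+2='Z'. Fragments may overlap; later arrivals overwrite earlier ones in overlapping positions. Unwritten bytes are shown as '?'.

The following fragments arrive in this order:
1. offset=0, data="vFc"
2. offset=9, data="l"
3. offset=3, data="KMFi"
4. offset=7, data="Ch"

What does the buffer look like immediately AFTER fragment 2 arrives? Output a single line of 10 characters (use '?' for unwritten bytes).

Answer: vFc??????l

Derivation:
Fragment 1: offset=0 data="vFc" -> buffer=vFc???????
Fragment 2: offset=9 data="l" -> buffer=vFc??????l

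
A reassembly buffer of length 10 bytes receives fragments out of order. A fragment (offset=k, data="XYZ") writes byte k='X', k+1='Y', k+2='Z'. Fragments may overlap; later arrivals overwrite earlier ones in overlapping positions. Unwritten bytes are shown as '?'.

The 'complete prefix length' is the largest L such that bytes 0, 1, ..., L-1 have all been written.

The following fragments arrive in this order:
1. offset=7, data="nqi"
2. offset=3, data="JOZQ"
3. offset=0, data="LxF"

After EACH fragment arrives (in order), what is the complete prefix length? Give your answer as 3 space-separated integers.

Answer: 0 0 10

Derivation:
Fragment 1: offset=7 data="nqi" -> buffer=???????nqi -> prefix_len=0
Fragment 2: offset=3 data="JOZQ" -> buffer=???JOZQnqi -> prefix_len=0
Fragment 3: offset=0 data="LxF" -> buffer=LxFJOZQnqi -> prefix_len=10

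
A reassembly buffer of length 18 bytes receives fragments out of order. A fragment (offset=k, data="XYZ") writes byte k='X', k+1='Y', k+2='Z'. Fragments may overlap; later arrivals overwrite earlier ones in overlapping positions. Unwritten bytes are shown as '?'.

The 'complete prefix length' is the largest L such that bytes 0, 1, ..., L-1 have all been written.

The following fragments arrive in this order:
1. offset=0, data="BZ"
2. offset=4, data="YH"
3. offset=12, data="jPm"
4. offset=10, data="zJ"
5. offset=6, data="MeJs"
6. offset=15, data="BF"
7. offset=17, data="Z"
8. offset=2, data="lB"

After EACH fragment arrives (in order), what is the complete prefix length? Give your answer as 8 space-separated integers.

Answer: 2 2 2 2 2 2 2 18

Derivation:
Fragment 1: offset=0 data="BZ" -> buffer=BZ???????????????? -> prefix_len=2
Fragment 2: offset=4 data="YH" -> buffer=BZ??YH???????????? -> prefix_len=2
Fragment 3: offset=12 data="jPm" -> buffer=BZ??YH??????jPm??? -> prefix_len=2
Fragment 4: offset=10 data="zJ" -> buffer=BZ??YH????zJjPm??? -> prefix_len=2
Fragment 5: offset=6 data="MeJs" -> buffer=BZ??YHMeJszJjPm??? -> prefix_len=2
Fragment 6: offset=15 data="BF" -> buffer=BZ??YHMeJszJjPmBF? -> prefix_len=2
Fragment 7: offset=17 data="Z" -> buffer=BZ??YHMeJszJjPmBFZ -> prefix_len=2
Fragment 8: offset=2 data="lB" -> buffer=BZlBYHMeJszJjPmBFZ -> prefix_len=18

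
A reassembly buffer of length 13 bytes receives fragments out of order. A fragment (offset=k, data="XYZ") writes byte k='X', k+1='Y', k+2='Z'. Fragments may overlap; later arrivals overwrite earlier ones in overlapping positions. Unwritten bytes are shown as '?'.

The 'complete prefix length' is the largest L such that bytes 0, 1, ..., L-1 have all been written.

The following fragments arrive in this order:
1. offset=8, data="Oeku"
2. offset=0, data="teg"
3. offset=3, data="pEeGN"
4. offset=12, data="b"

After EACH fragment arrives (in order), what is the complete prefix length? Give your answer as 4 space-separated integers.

Answer: 0 3 12 13

Derivation:
Fragment 1: offset=8 data="Oeku" -> buffer=????????Oeku? -> prefix_len=0
Fragment 2: offset=0 data="teg" -> buffer=teg?????Oeku? -> prefix_len=3
Fragment 3: offset=3 data="pEeGN" -> buffer=tegpEeGNOeku? -> prefix_len=12
Fragment 4: offset=12 data="b" -> buffer=tegpEeGNOekub -> prefix_len=13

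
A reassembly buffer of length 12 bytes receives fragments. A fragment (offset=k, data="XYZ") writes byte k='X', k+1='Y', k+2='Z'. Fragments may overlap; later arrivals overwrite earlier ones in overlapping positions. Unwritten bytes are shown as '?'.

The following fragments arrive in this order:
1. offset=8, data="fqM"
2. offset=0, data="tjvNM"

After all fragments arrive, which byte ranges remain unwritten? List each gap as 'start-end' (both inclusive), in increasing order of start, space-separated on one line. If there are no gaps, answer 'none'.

Fragment 1: offset=8 len=3
Fragment 2: offset=0 len=5
Gaps: 5-7 11-11

Answer: 5-7 11-11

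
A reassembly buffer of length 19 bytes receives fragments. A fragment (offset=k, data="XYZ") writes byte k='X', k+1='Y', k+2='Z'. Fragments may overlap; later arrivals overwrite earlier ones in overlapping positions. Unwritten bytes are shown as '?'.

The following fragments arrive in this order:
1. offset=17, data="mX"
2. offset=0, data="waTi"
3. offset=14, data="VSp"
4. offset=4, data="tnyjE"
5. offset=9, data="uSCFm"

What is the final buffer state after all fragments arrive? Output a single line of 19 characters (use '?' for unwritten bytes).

Fragment 1: offset=17 data="mX" -> buffer=?????????????????mX
Fragment 2: offset=0 data="waTi" -> buffer=waTi?????????????mX
Fragment 3: offset=14 data="VSp" -> buffer=waTi??????????VSpmX
Fragment 4: offset=4 data="tnyjE" -> buffer=waTitnyjE?????VSpmX
Fragment 5: offset=9 data="uSCFm" -> buffer=waTitnyjEuSCFmVSpmX

Answer: waTitnyjEuSCFmVSpmX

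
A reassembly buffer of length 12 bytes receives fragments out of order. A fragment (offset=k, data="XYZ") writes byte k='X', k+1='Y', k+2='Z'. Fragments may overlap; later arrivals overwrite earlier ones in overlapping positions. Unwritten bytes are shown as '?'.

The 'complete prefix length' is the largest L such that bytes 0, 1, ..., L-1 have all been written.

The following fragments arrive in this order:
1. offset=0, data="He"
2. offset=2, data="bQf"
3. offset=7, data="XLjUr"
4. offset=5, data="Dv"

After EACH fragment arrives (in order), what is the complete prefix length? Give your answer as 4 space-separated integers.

Answer: 2 5 5 12

Derivation:
Fragment 1: offset=0 data="He" -> buffer=He?????????? -> prefix_len=2
Fragment 2: offset=2 data="bQf" -> buffer=HebQf??????? -> prefix_len=5
Fragment 3: offset=7 data="XLjUr" -> buffer=HebQf??XLjUr -> prefix_len=5
Fragment 4: offset=5 data="Dv" -> buffer=HebQfDvXLjUr -> prefix_len=12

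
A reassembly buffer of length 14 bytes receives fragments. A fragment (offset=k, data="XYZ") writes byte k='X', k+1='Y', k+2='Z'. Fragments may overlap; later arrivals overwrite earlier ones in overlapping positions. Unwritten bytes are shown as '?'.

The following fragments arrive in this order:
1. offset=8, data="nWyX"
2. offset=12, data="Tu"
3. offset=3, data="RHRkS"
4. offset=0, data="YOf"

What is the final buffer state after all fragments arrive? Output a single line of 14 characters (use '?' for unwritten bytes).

Answer: YOfRHRkSnWyXTu

Derivation:
Fragment 1: offset=8 data="nWyX" -> buffer=????????nWyX??
Fragment 2: offset=12 data="Tu" -> buffer=????????nWyXTu
Fragment 3: offset=3 data="RHRkS" -> buffer=???RHRkSnWyXTu
Fragment 4: offset=0 data="YOf" -> buffer=YOfRHRkSnWyXTu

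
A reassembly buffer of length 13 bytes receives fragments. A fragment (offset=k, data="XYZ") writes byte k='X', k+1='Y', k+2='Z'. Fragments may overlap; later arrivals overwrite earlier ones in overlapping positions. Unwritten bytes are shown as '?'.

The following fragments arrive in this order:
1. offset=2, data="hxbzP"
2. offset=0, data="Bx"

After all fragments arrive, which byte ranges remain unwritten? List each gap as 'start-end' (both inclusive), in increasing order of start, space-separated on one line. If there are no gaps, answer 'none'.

Fragment 1: offset=2 len=5
Fragment 2: offset=0 len=2
Gaps: 7-12

Answer: 7-12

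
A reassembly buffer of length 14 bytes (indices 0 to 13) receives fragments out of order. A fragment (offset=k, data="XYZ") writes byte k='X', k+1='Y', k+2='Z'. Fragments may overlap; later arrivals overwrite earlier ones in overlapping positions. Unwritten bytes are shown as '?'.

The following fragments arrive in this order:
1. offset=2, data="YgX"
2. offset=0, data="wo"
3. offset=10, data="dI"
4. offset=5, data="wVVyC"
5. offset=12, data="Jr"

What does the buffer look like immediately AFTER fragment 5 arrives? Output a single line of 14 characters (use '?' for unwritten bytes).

Answer: woYgXwVVyCdIJr

Derivation:
Fragment 1: offset=2 data="YgX" -> buffer=??YgX?????????
Fragment 2: offset=0 data="wo" -> buffer=woYgX?????????
Fragment 3: offset=10 data="dI" -> buffer=woYgX?????dI??
Fragment 4: offset=5 data="wVVyC" -> buffer=woYgXwVVyCdI??
Fragment 5: offset=12 data="Jr" -> buffer=woYgXwVVyCdIJr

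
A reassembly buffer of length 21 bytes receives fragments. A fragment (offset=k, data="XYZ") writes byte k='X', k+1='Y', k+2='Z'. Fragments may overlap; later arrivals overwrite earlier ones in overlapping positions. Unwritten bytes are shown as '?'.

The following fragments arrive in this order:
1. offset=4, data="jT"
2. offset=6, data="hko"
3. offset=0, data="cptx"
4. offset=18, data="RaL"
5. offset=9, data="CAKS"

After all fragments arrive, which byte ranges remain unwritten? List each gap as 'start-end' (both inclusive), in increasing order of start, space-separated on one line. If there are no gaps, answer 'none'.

Answer: 13-17

Derivation:
Fragment 1: offset=4 len=2
Fragment 2: offset=6 len=3
Fragment 3: offset=0 len=4
Fragment 4: offset=18 len=3
Fragment 5: offset=9 len=4
Gaps: 13-17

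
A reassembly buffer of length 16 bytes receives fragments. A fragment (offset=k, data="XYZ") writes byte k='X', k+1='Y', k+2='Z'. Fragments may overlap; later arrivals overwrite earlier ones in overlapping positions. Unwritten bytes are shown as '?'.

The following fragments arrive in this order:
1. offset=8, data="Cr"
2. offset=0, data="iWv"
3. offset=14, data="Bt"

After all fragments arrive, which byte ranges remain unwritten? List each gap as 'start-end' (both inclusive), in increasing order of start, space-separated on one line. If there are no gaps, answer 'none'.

Answer: 3-7 10-13

Derivation:
Fragment 1: offset=8 len=2
Fragment 2: offset=0 len=3
Fragment 3: offset=14 len=2
Gaps: 3-7 10-13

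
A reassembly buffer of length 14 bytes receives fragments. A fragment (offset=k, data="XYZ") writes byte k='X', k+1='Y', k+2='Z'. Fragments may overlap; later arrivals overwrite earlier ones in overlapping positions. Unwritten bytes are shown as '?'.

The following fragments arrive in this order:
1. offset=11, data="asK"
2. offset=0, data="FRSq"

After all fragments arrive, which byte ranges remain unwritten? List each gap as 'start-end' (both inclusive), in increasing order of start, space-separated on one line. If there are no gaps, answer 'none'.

Answer: 4-10

Derivation:
Fragment 1: offset=11 len=3
Fragment 2: offset=0 len=4
Gaps: 4-10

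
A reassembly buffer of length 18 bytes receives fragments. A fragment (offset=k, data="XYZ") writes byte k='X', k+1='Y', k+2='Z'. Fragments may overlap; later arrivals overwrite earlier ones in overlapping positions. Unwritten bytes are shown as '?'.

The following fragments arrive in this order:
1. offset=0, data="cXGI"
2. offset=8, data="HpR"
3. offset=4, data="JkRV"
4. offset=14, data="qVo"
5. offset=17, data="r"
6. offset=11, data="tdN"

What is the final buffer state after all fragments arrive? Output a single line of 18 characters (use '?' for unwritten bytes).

Answer: cXGIJkRVHpRtdNqVor

Derivation:
Fragment 1: offset=0 data="cXGI" -> buffer=cXGI??????????????
Fragment 2: offset=8 data="HpR" -> buffer=cXGI????HpR???????
Fragment 3: offset=4 data="JkRV" -> buffer=cXGIJkRVHpR???????
Fragment 4: offset=14 data="qVo" -> buffer=cXGIJkRVHpR???qVo?
Fragment 5: offset=17 data="r" -> buffer=cXGIJkRVHpR???qVor
Fragment 6: offset=11 data="tdN" -> buffer=cXGIJkRVHpRtdNqVor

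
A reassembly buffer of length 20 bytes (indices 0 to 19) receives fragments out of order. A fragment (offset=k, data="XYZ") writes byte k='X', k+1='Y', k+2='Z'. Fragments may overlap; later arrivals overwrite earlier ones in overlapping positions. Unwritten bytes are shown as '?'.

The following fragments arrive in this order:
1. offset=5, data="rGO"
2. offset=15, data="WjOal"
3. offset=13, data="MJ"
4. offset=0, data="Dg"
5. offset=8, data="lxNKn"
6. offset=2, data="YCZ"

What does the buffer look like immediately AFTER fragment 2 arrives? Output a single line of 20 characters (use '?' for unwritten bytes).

Answer: ?????rGO???????WjOal

Derivation:
Fragment 1: offset=5 data="rGO" -> buffer=?????rGO????????????
Fragment 2: offset=15 data="WjOal" -> buffer=?????rGO???????WjOal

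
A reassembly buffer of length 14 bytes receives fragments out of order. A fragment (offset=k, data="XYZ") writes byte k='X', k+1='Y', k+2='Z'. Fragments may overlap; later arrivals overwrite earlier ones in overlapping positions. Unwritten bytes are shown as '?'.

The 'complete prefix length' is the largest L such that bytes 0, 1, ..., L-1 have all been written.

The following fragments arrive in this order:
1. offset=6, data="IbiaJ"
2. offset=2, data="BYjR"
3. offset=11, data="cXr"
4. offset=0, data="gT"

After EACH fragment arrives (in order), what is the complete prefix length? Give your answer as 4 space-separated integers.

Answer: 0 0 0 14

Derivation:
Fragment 1: offset=6 data="IbiaJ" -> buffer=??????IbiaJ??? -> prefix_len=0
Fragment 2: offset=2 data="BYjR" -> buffer=??BYjRIbiaJ??? -> prefix_len=0
Fragment 3: offset=11 data="cXr" -> buffer=??BYjRIbiaJcXr -> prefix_len=0
Fragment 4: offset=0 data="gT" -> buffer=gTBYjRIbiaJcXr -> prefix_len=14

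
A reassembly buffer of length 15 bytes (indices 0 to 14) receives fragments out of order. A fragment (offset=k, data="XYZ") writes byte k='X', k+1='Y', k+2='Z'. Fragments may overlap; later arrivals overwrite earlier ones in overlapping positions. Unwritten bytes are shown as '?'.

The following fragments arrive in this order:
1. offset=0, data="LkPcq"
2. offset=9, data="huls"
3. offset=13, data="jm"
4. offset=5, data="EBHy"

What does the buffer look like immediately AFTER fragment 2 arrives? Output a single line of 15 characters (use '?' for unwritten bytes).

Fragment 1: offset=0 data="LkPcq" -> buffer=LkPcq??????????
Fragment 2: offset=9 data="huls" -> buffer=LkPcq????huls??

Answer: LkPcq????huls??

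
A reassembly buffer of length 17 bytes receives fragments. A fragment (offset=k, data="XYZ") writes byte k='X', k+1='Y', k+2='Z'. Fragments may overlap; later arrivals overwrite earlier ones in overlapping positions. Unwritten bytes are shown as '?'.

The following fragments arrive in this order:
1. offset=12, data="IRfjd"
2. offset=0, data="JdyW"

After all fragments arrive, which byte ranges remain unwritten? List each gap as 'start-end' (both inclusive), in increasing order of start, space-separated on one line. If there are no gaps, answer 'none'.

Fragment 1: offset=12 len=5
Fragment 2: offset=0 len=4
Gaps: 4-11

Answer: 4-11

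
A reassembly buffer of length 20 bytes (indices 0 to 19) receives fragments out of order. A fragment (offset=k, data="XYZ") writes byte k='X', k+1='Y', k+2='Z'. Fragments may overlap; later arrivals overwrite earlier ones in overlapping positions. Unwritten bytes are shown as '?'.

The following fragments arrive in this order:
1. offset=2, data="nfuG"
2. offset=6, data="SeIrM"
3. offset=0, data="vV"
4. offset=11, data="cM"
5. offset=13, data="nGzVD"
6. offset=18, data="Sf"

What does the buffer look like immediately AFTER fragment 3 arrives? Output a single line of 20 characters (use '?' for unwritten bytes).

Fragment 1: offset=2 data="nfuG" -> buffer=??nfuG??????????????
Fragment 2: offset=6 data="SeIrM" -> buffer=??nfuGSeIrM?????????
Fragment 3: offset=0 data="vV" -> buffer=vVnfuGSeIrM?????????

Answer: vVnfuGSeIrM?????????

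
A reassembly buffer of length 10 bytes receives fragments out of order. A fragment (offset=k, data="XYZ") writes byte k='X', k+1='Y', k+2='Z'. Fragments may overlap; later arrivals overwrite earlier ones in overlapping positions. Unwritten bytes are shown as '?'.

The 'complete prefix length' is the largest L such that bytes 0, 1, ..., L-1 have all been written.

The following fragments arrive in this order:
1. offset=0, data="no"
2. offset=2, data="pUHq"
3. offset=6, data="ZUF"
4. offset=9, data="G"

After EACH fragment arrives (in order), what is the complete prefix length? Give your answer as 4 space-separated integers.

Answer: 2 6 9 10

Derivation:
Fragment 1: offset=0 data="no" -> buffer=no???????? -> prefix_len=2
Fragment 2: offset=2 data="pUHq" -> buffer=nopUHq???? -> prefix_len=6
Fragment 3: offset=6 data="ZUF" -> buffer=nopUHqZUF? -> prefix_len=9
Fragment 4: offset=9 data="G" -> buffer=nopUHqZUFG -> prefix_len=10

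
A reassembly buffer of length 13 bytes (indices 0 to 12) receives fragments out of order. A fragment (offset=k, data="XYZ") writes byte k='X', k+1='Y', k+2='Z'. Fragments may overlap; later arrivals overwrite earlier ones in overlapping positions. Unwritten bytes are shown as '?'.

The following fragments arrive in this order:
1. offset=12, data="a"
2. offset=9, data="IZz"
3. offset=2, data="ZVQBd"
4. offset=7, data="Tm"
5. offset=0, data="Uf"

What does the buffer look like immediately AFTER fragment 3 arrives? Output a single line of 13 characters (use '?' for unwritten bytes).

Fragment 1: offset=12 data="a" -> buffer=????????????a
Fragment 2: offset=9 data="IZz" -> buffer=?????????IZza
Fragment 3: offset=2 data="ZVQBd" -> buffer=??ZVQBd??IZza

Answer: ??ZVQBd??IZza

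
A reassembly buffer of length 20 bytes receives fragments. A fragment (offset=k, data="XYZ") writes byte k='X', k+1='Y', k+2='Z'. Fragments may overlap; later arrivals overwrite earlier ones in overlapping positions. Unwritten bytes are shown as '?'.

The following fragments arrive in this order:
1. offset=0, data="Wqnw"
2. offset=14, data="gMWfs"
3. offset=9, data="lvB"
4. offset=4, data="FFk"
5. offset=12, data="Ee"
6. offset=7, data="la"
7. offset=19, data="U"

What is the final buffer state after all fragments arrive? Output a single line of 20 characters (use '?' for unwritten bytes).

Fragment 1: offset=0 data="Wqnw" -> buffer=Wqnw????????????????
Fragment 2: offset=14 data="gMWfs" -> buffer=Wqnw??????????gMWfs?
Fragment 3: offset=9 data="lvB" -> buffer=Wqnw?????lvB??gMWfs?
Fragment 4: offset=4 data="FFk" -> buffer=WqnwFFk??lvB??gMWfs?
Fragment 5: offset=12 data="Ee" -> buffer=WqnwFFk??lvBEegMWfs?
Fragment 6: offset=7 data="la" -> buffer=WqnwFFklalvBEegMWfs?
Fragment 7: offset=19 data="U" -> buffer=WqnwFFklalvBEegMWfsU

Answer: WqnwFFklalvBEegMWfsU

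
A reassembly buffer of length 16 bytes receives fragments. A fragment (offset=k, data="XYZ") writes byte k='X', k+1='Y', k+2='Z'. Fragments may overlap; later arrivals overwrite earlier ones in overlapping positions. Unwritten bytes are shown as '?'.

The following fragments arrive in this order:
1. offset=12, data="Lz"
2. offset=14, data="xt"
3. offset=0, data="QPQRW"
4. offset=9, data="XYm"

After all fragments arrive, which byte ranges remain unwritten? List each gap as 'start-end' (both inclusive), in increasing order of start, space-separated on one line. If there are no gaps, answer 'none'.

Fragment 1: offset=12 len=2
Fragment 2: offset=14 len=2
Fragment 3: offset=0 len=5
Fragment 4: offset=9 len=3
Gaps: 5-8

Answer: 5-8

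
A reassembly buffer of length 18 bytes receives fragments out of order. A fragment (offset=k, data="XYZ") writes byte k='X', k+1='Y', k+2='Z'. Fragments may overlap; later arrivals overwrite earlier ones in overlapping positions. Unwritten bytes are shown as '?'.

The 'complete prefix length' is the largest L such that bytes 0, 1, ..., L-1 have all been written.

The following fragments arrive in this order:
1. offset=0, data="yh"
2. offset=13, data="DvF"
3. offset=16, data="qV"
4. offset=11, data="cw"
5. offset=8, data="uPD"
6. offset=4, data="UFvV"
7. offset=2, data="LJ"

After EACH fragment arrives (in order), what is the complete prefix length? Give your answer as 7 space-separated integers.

Fragment 1: offset=0 data="yh" -> buffer=yh???????????????? -> prefix_len=2
Fragment 2: offset=13 data="DvF" -> buffer=yh???????????DvF?? -> prefix_len=2
Fragment 3: offset=16 data="qV" -> buffer=yh???????????DvFqV -> prefix_len=2
Fragment 4: offset=11 data="cw" -> buffer=yh?????????cwDvFqV -> prefix_len=2
Fragment 5: offset=8 data="uPD" -> buffer=yh??????uPDcwDvFqV -> prefix_len=2
Fragment 6: offset=4 data="UFvV" -> buffer=yh??UFvVuPDcwDvFqV -> prefix_len=2
Fragment 7: offset=2 data="LJ" -> buffer=yhLJUFvVuPDcwDvFqV -> prefix_len=18

Answer: 2 2 2 2 2 2 18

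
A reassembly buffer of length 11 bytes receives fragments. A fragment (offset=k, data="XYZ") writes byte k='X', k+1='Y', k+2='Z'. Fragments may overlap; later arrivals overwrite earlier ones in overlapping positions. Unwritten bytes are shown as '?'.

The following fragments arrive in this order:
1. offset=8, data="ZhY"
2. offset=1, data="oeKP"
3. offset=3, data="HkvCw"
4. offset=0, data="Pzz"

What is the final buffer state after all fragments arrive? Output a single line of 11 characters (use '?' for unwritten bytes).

Fragment 1: offset=8 data="ZhY" -> buffer=????????ZhY
Fragment 2: offset=1 data="oeKP" -> buffer=?oeKP???ZhY
Fragment 3: offset=3 data="HkvCw" -> buffer=?oeHkvCwZhY
Fragment 4: offset=0 data="Pzz" -> buffer=PzzHkvCwZhY

Answer: PzzHkvCwZhY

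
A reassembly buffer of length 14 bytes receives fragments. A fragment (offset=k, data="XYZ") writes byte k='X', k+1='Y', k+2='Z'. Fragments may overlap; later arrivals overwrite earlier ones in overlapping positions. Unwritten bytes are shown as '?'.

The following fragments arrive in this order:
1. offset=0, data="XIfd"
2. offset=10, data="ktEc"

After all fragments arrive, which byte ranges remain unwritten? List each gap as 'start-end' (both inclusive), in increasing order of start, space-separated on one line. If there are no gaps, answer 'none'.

Answer: 4-9

Derivation:
Fragment 1: offset=0 len=4
Fragment 2: offset=10 len=4
Gaps: 4-9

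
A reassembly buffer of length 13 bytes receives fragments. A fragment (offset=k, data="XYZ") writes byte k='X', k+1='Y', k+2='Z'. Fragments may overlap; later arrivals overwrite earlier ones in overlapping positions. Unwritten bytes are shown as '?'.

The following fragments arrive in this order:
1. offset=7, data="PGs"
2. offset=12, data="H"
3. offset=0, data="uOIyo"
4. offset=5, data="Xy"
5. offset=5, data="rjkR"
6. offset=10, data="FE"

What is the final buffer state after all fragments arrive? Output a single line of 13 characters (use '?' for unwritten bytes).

Answer: uOIyorjkRsFEH

Derivation:
Fragment 1: offset=7 data="PGs" -> buffer=???????PGs???
Fragment 2: offset=12 data="H" -> buffer=???????PGs??H
Fragment 3: offset=0 data="uOIyo" -> buffer=uOIyo??PGs??H
Fragment 4: offset=5 data="Xy" -> buffer=uOIyoXyPGs??H
Fragment 5: offset=5 data="rjkR" -> buffer=uOIyorjkRs??H
Fragment 6: offset=10 data="FE" -> buffer=uOIyorjkRsFEH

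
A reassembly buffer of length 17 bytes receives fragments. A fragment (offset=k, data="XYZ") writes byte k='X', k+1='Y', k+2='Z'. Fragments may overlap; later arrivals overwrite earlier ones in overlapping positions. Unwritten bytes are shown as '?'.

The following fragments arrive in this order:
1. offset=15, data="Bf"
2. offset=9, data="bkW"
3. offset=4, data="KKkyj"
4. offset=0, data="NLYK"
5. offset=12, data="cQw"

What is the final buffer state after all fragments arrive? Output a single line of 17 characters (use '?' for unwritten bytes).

Answer: NLYKKKkyjbkWcQwBf

Derivation:
Fragment 1: offset=15 data="Bf" -> buffer=???????????????Bf
Fragment 2: offset=9 data="bkW" -> buffer=?????????bkW???Bf
Fragment 3: offset=4 data="KKkyj" -> buffer=????KKkyjbkW???Bf
Fragment 4: offset=0 data="NLYK" -> buffer=NLYKKKkyjbkW???Bf
Fragment 5: offset=12 data="cQw" -> buffer=NLYKKKkyjbkWcQwBf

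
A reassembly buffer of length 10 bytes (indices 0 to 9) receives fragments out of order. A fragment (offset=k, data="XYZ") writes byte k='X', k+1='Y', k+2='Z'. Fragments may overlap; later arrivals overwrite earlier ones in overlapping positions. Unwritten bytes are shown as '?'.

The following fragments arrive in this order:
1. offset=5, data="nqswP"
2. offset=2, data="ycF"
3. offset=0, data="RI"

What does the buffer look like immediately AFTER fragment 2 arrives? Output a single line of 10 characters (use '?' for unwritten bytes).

Fragment 1: offset=5 data="nqswP" -> buffer=?????nqswP
Fragment 2: offset=2 data="ycF" -> buffer=??ycFnqswP

Answer: ??ycFnqswP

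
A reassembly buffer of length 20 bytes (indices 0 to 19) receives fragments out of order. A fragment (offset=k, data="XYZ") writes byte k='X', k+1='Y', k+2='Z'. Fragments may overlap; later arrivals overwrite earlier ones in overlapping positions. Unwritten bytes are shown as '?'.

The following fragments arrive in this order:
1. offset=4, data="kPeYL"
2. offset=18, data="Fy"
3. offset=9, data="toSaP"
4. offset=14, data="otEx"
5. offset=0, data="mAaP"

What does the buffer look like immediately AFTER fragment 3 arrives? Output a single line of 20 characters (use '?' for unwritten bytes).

Fragment 1: offset=4 data="kPeYL" -> buffer=????kPeYL???????????
Fragment 2: offset=18 data="Fy" -> buffer=????kPeYL?????????Fy
Fragment 3: offset=9 data="toSaP" -> buffer=????kPeYLtoSaP????Fy

Answer: ????kPeYLtoSaP????Fy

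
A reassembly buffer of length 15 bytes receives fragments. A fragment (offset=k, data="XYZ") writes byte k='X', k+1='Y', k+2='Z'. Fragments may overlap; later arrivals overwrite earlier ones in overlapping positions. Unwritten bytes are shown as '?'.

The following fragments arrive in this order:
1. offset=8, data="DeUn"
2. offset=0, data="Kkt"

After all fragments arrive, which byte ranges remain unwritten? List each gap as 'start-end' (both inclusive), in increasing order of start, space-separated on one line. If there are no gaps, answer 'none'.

Fragment 1: offset=8 len=4
Fragment 2: offset=0 len=3
Gaps: 3-7 12-14

Answer: 3-7 12-14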